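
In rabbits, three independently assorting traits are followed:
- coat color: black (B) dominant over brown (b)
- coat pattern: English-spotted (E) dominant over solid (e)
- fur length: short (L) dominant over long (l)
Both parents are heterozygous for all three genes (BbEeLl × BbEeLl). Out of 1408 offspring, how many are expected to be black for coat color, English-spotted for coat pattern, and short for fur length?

Trihybrid cross: BbEeLl × BbEeLl
Each trait segregates independently with a 3:1 phenotypic ratio, so each gene contributes 3/4 (dominant) or 1/4 (recessive).
Target: black (coat color), English-spotted (coat pattern), short (fur length)
Probability = product of independent per-trait probabilities
= 3/4 × 3/4 × 3/4 = 27/64
Expected count = 27/64 × 1408 = 594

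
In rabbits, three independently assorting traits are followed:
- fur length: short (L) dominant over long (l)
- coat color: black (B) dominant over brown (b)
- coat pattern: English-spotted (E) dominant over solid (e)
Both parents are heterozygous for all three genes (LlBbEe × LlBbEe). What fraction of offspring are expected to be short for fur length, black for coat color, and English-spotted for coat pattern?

Trihybrid cross: LlBbEe × LlBbEe
Each trait segregates independently with a 3:1 phenotypic ratio, so each gene contributes 3/4 (dominant) or 1/4 (recessive).
Target: short (fur length), black (coat color), English-spotted (coat pattern)
Probability = product of independent per-trait probabilities
= 3/4 × 3/4 × 3/4 = 27/64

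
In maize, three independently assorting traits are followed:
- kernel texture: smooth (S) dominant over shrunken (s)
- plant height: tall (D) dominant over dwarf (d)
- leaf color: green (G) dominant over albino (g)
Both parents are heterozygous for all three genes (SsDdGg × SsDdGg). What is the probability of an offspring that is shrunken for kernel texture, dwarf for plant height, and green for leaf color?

Trihybrid cross: SsDdGg × SsDdGg
Each trait segregates independently with a 3:1 phenotypic ratio, so each gene contributes 3/4 (dominant) or 1/4 (recessive).
Target: shrunken (kernel texture), dwarf (plant height), green (leaf color)
Probability = product of independent per-trait probabilities
= 1/4 × 1/4 × 3/4 = 3/64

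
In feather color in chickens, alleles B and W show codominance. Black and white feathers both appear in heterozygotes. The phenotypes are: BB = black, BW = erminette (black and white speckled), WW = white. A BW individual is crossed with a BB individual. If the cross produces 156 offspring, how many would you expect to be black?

Punnett square for BW × BB:
Offspring genotypes: 2 BB, 2 BW
Phenotype counts: 2 black, 2 erminette (black and white speckled)
black: 2 out of 4 → fraction 1/2
Expected count = 1/2 × 156 = 78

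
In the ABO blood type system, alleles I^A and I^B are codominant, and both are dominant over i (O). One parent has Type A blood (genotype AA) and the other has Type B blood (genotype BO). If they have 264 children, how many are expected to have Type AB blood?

Cross: AA × BO
Possible offspring genotypes: 2 AB, 2 AO
Blood type counts: 2 Type AB, 2 Type A
Probability of Type AB: 2/4 = 1/2
Expected count = 1/2 × 264 = 132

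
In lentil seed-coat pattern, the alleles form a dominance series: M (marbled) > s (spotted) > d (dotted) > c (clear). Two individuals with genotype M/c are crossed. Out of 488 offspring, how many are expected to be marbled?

Cross: M/c × M/c
Allele dominance: M > s > d > c
Offspring genotypes: 1 M/M, 2 M/c, 1 c/c
Phenotype counts: 3 marbled, 1 clear
marbled: 3 out of 4 → fraction 3/4
Expected count = 3/4 × 488 = 366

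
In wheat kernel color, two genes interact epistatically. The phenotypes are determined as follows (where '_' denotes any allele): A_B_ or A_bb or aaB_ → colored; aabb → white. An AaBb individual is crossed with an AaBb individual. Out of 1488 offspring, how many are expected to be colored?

Cross: AaBb × AaBb — consider each gene separately:
A gene: Aa × Aa → 1 AA, 2 Aa, 1 aa → 3 A_ : 1 aa (out of 4)
B gene: Bb × Bb → 1 BB, 2 Bb, 1 bb → 3 B_ : 1 bb (out of 4)
Genotype classes (out of 4 × 4 = 16): A_B_ = 3×3 = 9; A_bb = 3×1 = 3; aaB_ = 1×3 = 3; aabb = 1×1 = 1
Apply the phenotype rules: A_B_ (9) + A_bb (3) + aaB_ (3) → colored; aabb (1) → white
Phenotype counts (out of 16): 15 colored, 1 white
colored: 15 out of 16 → fraction 15/16
Expected count = 15/16 × 1488 = 1395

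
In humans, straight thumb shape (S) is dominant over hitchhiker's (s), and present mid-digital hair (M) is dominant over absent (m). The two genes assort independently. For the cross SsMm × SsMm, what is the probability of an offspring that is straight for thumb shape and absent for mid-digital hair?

Dihybrid cross SsMm × SsMm — consider each gene separately:
thumb shape: Ss × Ss → 1 SS, 2 Ss, 1 ss → 3 S_ : 1 ss (out of 4)
mid-digital hair: Mm × Mm → 1 MM, 2 Mm, 1 mm → 3 M_ : 1 mm (out of 4)
Looking for: straight (S_) and absent (mm)
P(straight) = 3/4, P(absent) = 1/4
P(both) = 3/4 × 1/4 = 3/16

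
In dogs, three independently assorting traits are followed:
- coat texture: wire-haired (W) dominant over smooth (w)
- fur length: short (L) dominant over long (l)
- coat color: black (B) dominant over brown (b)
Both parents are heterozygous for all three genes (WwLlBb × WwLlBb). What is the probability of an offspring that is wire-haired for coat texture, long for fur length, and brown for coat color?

Trihybrid cross: WwLlBb × WwLlBb
Each trait segregates independently with a 3:1 phenotypic ratio, so each gene contributes 3/4 (dominant) or 1/4 (recessive).
Target: wire-haired (coat texture), long (fur length), brown (coat color)
Probability = product of independent per-trait probabilities
= 3/4 × 1/4 × 1/4 = 3/64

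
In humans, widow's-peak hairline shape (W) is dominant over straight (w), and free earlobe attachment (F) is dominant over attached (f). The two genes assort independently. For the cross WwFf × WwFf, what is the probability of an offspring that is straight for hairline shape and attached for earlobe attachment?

Dihybrid cross WwFf × WwFf — consider each gene separately:
hairline shape: Ww × Ww → 1 WW, 2 Ww, 1 ww → 3 W_ : 1 ww (out of 4)
earlobe attachment: Ff × Ff → 1 FF, 2 Ff, 1 ff → 3 F_ : 1 ff (out of 4)
Looking for: straight (ww) and attached (ff)
P(straight) = 1/4, P(attached) = 1/4
P(both) = 1/4 × 1/4 = 1/16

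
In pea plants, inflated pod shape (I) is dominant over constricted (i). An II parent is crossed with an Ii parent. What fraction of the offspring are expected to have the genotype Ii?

Punnett square for II × Ii:
Offspring genotypes: 2 II, 2 Ii
Total offspring: 4
Count with target: 2
Probability: 2/4 = 1/2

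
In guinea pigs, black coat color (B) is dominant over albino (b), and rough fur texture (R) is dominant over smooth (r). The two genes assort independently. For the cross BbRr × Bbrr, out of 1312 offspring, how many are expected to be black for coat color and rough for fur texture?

Dihybrid cross BbRr × Bbrr — consider each gene separately:
coat color: Bb × Bb → 1 BB, 2 Bb, 1 bb → 3 B_ : 1 bb (out of 4)
fur texture: Rr × rr → 2 Rr, 2 rr → 2 R_ : 2 rr (out of 4)
Looking for: black (B_) and rough (R_)
P(black) = 3/4, P(rough) = 2/4
P(both) = 3/4 × 2/4 = 6/16 = 3/8
Expected count = 3/8 × 1312 = 492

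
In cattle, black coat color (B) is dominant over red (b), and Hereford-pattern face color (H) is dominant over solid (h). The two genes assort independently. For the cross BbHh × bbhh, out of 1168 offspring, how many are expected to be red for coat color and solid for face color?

Dihybrid cross BbHh × bbhh — consider each gene separately:
coat color: Bb × bb → 2 Bb, 2 bb → 2 B_ : 2 bb (out of 4)
face color: Hh × hh → 2 Hh, 2 hh → 2 H_ : 2 hh (out of 4)
Looking for: red (bb) and solid (hh)
P(red) = 2/4, P(solid) = 2/4
P(both) = 2/4 × 2/4 = 4/16 = 1/4
Expected count = 1/4 × 1168 = 292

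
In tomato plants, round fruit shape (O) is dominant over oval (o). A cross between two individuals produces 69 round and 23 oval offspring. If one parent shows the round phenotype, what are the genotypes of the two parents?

Observed offspring: 69 round, 23 oval
The observed ratio simplifies to 3:1. Oval (oo) offspring appear, so each parent must contribute one o allele. The parent stated to show round carries O, so it is Oo. The other parent is then either Oo or oo: Oo × oo would give a 1:1 split, whereas Oo × Oo gives 3:1 — matching the data. So both parents are heterozygous (Oo × Oo).
Parent genotypes: Oo × Oo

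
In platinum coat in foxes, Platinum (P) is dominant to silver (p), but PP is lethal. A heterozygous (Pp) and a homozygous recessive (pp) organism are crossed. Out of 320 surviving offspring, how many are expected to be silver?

Cross: Pp × pp
Punnett square offspring (before lethality): 2 Pp, 2 pp
No PP offspring are produced in this cross.
silver: 2 out of 4 → fraction 1/2
Expected count = 1/2 × 320 = 160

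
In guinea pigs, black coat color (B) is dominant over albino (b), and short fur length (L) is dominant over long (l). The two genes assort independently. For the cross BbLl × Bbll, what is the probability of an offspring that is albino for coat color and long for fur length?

Dihybrid cross BbLl × Bbll — consider each gene separately:
coat color: Bb × Bb → 1 BB, 2 Bb, 1 bb → 3 B_ : 1 bb (out of 4)
fur length: Ll × ll → 2 Ll, 2 ll → 2 L_ : 2 ll (out of 4)
Looking for: albino (bb) and long (ll)
P(albino) = 1/4, P(long) = 2/4
P(both) = 1/4 × 2/4 = 2/16 = 1/8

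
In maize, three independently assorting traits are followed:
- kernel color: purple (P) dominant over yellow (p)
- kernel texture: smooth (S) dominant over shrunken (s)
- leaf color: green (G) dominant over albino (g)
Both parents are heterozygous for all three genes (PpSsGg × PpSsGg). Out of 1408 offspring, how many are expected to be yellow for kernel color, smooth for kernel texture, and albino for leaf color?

Trihybrid cross: PpSsGg × PpSsGg
Each trait segregates independently with a 3:1 phenotypic ratio, so each gene contributes 3/4 (dominant) or 1/4 (recessive).
Target: yellow (kernel color), smooth (kernel texture), albino (leaf color)
Probability = product of independent per-trait probabilities
= 1/4 × 3/4 × 1/4 = 3/64
Expected count = 3/64 × 1408 = 66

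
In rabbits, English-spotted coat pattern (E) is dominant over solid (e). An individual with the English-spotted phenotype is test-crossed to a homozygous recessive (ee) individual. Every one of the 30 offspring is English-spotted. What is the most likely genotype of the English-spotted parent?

Test cross: ? × ee
All offspring are English-spotted.
If the unknown parent were heterozygous (Ee), about half of 30 offspring would be solid; none are. The unknown parent is most likely homozygous dominant (EE).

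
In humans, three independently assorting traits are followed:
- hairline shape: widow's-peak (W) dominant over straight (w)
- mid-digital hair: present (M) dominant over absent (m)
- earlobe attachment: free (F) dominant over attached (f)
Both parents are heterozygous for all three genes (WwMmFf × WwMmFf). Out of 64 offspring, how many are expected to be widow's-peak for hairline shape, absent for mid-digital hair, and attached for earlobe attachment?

Trihybrid cross: WwMmFf × WwMmFf
Each trait segregates independently with a 3:1 phenotypic ratio, so each gene contributes 3/4 (dominant) or 1/4 (recessive).
Target: widow's-peak (hairline shape), absent (mid-digital hair), attached (earlobe attachment)
Probability = product of independent per-trait probabilities
= 3/4 × 1/4 × 1/4 = 3/64
Expected count = 3/64 × 64 = 3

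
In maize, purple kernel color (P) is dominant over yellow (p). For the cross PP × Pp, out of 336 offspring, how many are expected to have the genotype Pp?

Punnett square for PP × Pp:
Offspring genotypes: 2 PP, 2 Pp
Total offspring: 4
Count with target: 2
Probability: 2/4 = 1/2
Expected count = 1/2 × 336 = 168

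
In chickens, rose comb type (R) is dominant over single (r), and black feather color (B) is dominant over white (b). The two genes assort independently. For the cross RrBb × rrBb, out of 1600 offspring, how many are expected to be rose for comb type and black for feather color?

Dihybrid cross RrBb × rrBb — consider each gene separately:
comb type: Rr × rr → 2 Rr, 2 rr → 2 R_ : 2 rr (out of 4)
feather color: Bb × Bb → 1 BB, 2 Bb, 1 bb → 3 B_ : 1 bb (out of 4)
Looking for: rose (R_) and black (B_)
P(rose) = 2/4, P(black) = 3/4
P(both) = 2/4 × 3/4 = 6/16 = 3/8
Expected count = 3/8 × 1600 = 600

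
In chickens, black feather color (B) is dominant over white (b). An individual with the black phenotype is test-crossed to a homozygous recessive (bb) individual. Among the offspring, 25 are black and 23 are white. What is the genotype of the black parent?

Test cross: ? × bb
Offspring: 25 black, 23 white — approximately 1:1.
A 1:1 ratio in a test cross indicates the unknown parent is heterozygous (Bb).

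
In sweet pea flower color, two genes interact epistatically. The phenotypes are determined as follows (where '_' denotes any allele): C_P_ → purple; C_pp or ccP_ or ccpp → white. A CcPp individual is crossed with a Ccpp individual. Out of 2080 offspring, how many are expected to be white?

Cross: CcPp × Ccpp — consider each gene separately:
C gene: Cc × Cc → 1 CC, 2 Cc, 1 cc → 3 C_ : 1 cc (out of 4)
P gene: Pp × pp → 2 Pp, 2 pp → 2 P_ : 2 pp (out of 4)
Genotype classes (out of 4 × 4 = 16): C_P_ = 3×2 = 6; C_pp = 3×2 = 6; ccP_ = 1×2 = 2; ccpp = 1×2 = 2
Apply the phenotype rules: C_P_ (6) → purple; C_pp (6) + ccP_ (2) + ccpp (2) → white
Phenotype counts (out of 16): 6 purple, 10 white
white: 10 out of 16 → fraction 5/8
Expected count = 5/8 × 2080 = 1300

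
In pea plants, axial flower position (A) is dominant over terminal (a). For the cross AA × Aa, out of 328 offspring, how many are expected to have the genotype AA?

Punnett square for AA × Aa:
Offspring genotypes: 2 AA, 2 Aa
Total offspring: 4
Count with target: 2
Probability: 2/4 = 1/2
Expected count = 1/2 × 328 = 164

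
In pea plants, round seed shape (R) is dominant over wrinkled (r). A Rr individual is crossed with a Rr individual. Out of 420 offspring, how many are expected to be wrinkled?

Punnett square for Rr × Rr:
Offspring genotypes: 1 RR, 2 Rr, 1 rr
round: 3, wrinkled: 1
wrinkled: 1 out of 4 → fraction 1/4
Expected count = 1/4 × 420 = 105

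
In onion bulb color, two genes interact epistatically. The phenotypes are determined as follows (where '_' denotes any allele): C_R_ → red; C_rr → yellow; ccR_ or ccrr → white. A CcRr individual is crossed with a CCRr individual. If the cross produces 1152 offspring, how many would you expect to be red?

Cross: CcRr × CCRr — consider each gene separately:
C gene: Cc × CC → 2 CC, 2 Cc → 4 C_ (out of 4)
R gene: Rr × Rr → 1 RR, 2 Rr, 1 rr → 3 R_ : 1 rr (out of 4)
Genotype classes (out of 4 × 4 = 16): C_R_ = 4×3 = 12; C_rr = 4×1 = 4
Apply the phenotype rules: C_R_ (12) → red; C_rr (4) → yellow
Phenotype counts (out of 16): 12 red, 4 yellow
red: 12 out of 16 → fraction 3/4
Expected count = 3/4 × 1152 = 864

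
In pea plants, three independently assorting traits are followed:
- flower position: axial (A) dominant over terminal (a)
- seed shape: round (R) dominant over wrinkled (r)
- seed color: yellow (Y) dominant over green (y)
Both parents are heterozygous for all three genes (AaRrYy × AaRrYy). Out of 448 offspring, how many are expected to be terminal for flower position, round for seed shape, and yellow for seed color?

Trihybrid cross: AaRrYy × AaRrYy
Each trait segregates independently with a 3:1 phenotypic ratio, so each gene contributes 3/4 (dominant) or 1/4 (recessive).
Target: terminal (flower position), round (seed shape), yellow (seed color)
Probability = product of independent per-trait probabilities
= 1/4 × 3/4 × 3/4 = 9/64
Expected count = 9/64 × 448 = 63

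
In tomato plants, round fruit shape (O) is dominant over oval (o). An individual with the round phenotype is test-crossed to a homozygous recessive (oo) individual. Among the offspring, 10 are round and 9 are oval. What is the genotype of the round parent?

Test cross: ? × oo
Offspring: 10 round, 9 oval — approximately 1:1.
A 1:1 ratio in a test cross indicates the unknown parent is heterozygous (Oo).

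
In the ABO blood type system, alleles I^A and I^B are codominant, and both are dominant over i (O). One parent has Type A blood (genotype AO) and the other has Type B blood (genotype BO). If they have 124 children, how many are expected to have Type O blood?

Cross: AO × BO
Possible offspring genotypes: 1 AB, 1 AO, 1 BO, 1 OO
Blood type counts: 1 Type AB, 1 Type A, 1 Type B, 1 Type O
Probability of Type O: 1/4
Expected count = 1/4 × 124 = 31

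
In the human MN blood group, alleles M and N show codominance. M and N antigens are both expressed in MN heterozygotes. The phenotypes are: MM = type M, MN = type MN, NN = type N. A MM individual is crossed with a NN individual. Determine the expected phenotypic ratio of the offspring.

Punnett square for MM × NN:
Offspring genotypes: 4 MN
Phenotype counts: 4 type MN
Ratio: all type MN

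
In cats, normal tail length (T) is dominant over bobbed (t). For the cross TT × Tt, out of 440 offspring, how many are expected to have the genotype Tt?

Punnett square for TT × Tt:
Offspring genotypes: 2 TT, 2 Tt
Total offspring: 4
Count with target: 2
Probability: 2/4 = 1/2
Expected count = 1/2 × 440 = 220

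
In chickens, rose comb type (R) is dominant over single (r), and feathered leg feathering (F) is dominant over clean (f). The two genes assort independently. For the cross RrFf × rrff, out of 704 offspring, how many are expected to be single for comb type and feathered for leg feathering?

Dihybrid cross RrFf × rrff — consider each gene separately:
comb type: Rr × rr → 2 Rr, 2 rr → 2 R_ : 2 rr (out of 4)
leg feathering: Ff × ff → 2 Ff, 2 ff → 2 F_ : 2 ff (out of 4)
Looking for: single (rr) and feathered (F_)
P(single) = 2/4, P(feathered) = 2/4
P(both) = 2/4 × 2/4 = 4/16 = 1/4
Expected count = 1/4 × 704 = 176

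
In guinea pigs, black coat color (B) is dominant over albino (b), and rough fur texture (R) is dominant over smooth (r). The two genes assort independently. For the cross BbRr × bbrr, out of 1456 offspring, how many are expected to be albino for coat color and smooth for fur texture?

Dihybrid cross BbRr × bbrr — consider each gene separately:
coat color: Bb × bb → 2 Bb, 2 bb → 2 B_ : 2 bb (out of 4)
fur texture: Rr × rr → 2 Rr, 2 rr → 2 R_ : 2 rr (out of 4)
Looking for: albino (bb) and smooth (rr)
P(albino) = 2/4, P(smooth) = 2/4
P(both) = 2/4 × 2/4 = 4/16 = 1/4
Expected count = 1/4 × 1456 = 364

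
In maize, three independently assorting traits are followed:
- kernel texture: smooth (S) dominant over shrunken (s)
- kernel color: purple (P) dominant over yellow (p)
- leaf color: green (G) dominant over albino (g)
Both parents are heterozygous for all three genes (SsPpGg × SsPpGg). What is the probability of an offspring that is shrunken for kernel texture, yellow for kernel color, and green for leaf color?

Trihybrid cross: SsPpGg × SsPpGg
Each trait segregates independently with a 3:1 phenotypic ratio, so each gene contributes 3/4 (dominant) or 1/4 (recessive).
Target: shrunken (kernel texture), yellow (kernel color), green (leaf color)
Probability = product of independent per-trait probabilities
= 1/4 × 1/4 × 3/4 = 3/64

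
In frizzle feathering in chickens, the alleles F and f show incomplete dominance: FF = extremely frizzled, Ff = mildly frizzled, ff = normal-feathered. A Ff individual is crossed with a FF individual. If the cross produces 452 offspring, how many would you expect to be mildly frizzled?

Punnett square for Ff × FF:
Offspring genotypes: 2 FF, 2 Ff
Phenotype counts: 2 extremely frizzled, 2 mildly frizzled
mildly frizzled: 2 out of 4 → fraction 1/2
Expected count = 1/2 × 452 = 226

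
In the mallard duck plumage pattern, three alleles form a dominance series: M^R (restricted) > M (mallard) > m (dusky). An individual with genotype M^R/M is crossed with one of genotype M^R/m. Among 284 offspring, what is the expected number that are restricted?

Cross: M^R/M × M^R/m
Allele dominance: M^R > M > m
Offspring genotypes: 1 M^R/M^R, 1 M^R/m, 1 M^R/M, 1 M/m
Phenotype counts: 3 restricted, 1 mallard
restricted: 3 out of 4 → fraction 3/4
Expected count = 3/4 × 284 = 213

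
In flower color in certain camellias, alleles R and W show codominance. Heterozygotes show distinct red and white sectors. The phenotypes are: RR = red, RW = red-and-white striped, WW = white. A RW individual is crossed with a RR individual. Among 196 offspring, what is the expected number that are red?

Punnett square for RW × RR:
Offspring genotypes: 2 RR, 2 RW
Phenotype counts: 2 red, 2 red-and-white striped
red: 2 out of 4 → fraction 1/2
Expected count = 1/2 × 196 = 98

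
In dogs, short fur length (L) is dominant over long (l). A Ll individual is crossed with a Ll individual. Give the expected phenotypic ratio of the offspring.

Punnett square for Ll × Ll:
Offspring genotypes: 1 LL, 2 Ll, 1 ll
short: 3, long: 1
Ratio: 3:1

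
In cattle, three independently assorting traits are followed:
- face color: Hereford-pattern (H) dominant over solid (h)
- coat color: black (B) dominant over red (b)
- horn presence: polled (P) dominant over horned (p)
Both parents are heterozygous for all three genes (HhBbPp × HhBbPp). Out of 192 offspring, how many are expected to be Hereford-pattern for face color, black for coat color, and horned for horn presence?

Trihybrid cross: HhBbPp × HhBbPp
Each trait segregates independently with a 3:1 phenotypic ratio, so each gene contributes 3/4 (dominant) or 1/4 (recessive).
Target: Hereford-pattern (face color), black (coat color), horned (horn presence)
Probability = product of independent per-trait probabilities
= 3/4 × 3/4 × 1/4 = 9/64
Expected count = 9/64 × 192 = 27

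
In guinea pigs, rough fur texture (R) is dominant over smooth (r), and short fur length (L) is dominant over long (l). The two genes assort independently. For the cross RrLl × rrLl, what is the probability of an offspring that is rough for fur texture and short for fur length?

Dihybrid cross RrLl × rrLl — consider each gene separately:
fur texture: Rr × rr → 2 Rr, 2 rr → 2 R_ : 2 rr (out of 4)
fur length: Ll × Ll → 1 LL, 2 Ll, 1 ll → 3 L_ : 1 ll (out of 4)
Looking for: rough (R_) and short (L_)
P(rough) = 2/4, P(short) = 3/4
P(both) = 2/4 × 3/4 = 6/16 = 3/8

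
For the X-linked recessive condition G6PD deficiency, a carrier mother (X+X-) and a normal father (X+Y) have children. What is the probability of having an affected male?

Cross: X+X- × X+Y
Offspring: 1 X+X+, 1 X+Y, 1 X+X-, 1 X-Y
Probability of an affected male: 1/4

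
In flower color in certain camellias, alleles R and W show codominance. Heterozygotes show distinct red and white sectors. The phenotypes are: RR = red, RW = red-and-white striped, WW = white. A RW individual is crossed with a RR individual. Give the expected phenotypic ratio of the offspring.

Punnett square for RW × RR:
Offspring genotypes: 2 RR, 2 RW
Phenotype counts: 2 red, 2 red-and-white striped
Ratio: 1 red : 1 red-and-white striped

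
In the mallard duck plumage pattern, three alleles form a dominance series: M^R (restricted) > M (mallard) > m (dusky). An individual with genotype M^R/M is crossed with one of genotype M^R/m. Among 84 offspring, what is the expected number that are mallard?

Cross: M^R/M × M^R/m
Allele dominance: M^R > M > m
Offspring genotypes: 1 M^R/M^R, 1 M^R/m, 1 M^R/M, 1 M/m
Phenotype counts: 3 restricted, 1 mallard
mallard: 1 out of 4 → fraction 1/4
Expected count = 1/4 × 84 = 21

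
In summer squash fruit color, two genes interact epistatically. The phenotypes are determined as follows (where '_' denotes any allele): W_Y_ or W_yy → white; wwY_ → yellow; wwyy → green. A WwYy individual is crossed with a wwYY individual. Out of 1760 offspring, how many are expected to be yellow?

Cross: WwYy × wwYY — consider each gene separately:
W gene: Ww × ww → 2 Ww, 2 ww → 2 W_ : 2 ww (out of 4)
Y gene: Yy × YY → 2 YY, 2 Yy → 4 Y_ (out of 4)
Genotype classes (out of 4 × 4 = 16): W_Y_ = 2×4 = 8; wwY_ = 2×4 = 8
Apply the phenotype rules: W_Y_ (8) → white; wwY_ (8) → yellow
Phenotype counts (out of 16): 8 white, 8 yellow
yellow: 8 out of 16 → fraction 1/2
Expected count = 1/2 × 1760 = 880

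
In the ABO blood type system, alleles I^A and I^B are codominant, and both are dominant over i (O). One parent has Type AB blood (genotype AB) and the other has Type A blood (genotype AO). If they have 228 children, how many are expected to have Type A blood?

Cross: AB × AO
Possible offspring genotypes: 1 AA, 1 AO, 1 AB, 1 BO
Blood type counts: 2 Type A, 1 Type AB, 1 Type B
Probability of Type A: 2/4 = 1/2
Expected count = 1/2 × 228 = 114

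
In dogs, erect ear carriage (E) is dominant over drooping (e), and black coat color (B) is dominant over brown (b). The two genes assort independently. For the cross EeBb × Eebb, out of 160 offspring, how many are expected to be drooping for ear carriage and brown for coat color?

Dihybrid cross EeBb × Eebb — consider each gene separately:
ear carriage: Ee × Ee → 1 EE, 2 Ee, 1 ee → 3 E_ : 1 ee (out of 4)
coat color: Bb × bb → 2 Bb, 2 bb → 2 B_ : 2 bb (out of 4)
Looking for: drooping (ee) and brown (bb)
P(drooping) = 1/4, P(brown) = 2/4
P(both) = 1/4 × 2/4 = 2/16 = 1/8
Expected count = 1/8 × 160 = 20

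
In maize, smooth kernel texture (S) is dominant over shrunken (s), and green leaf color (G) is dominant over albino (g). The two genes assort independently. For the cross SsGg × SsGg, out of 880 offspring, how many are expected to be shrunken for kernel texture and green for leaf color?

Dihybrid cross SsGg × SsGg — consider each gene separately:
kernel texture: Ss × Ss → 1 SS, 2 Ss, 1 ss → 3 S_ : 1 ss (out of 4)
leaf color: Gg × Gg → 1 GG, 2 Gg, 1 gg → 3 G_ : 1 gg (out of 4)
Looking for: shrunken (ss) and green (G_)
P(shrunken) = 1/4, P(green) = 3/4
P(both) = 1/4 × 3/4 = 3/16
Expected count = 3/16 × 880 = 165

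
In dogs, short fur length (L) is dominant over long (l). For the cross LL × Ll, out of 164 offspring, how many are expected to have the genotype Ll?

Punnett square for LL × Ll:
Offspring genotypes: 2 LL, 2 Ll
Total offspring: 4
Count with target: 2
Probability: 2/4 = 1/2
Expected count = 1/2 × 164 = 82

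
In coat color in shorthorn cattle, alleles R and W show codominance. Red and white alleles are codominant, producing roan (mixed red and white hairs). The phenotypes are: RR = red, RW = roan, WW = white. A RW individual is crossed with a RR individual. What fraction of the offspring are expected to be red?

Punnett square for RW × RR:
Offspring genotypes: 2 RR, 2 RW
Phenotype counts: 2 red, 2 roan
red: 2 out of 4
Probability: 2/4 = 1/2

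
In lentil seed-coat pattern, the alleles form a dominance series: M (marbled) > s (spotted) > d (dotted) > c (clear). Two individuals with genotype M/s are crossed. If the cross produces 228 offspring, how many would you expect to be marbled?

Cross: M/s × M/s
Allele dominance: M > s > d > c
Offspring genotypes: 1 M/M, 2 M/s, 1 s/s
Phenotype counts: 3 marbled, 1 spotted
marbled: 3 out of 4 → fraction 3/4
Expected count = 3/4 × 228 = 171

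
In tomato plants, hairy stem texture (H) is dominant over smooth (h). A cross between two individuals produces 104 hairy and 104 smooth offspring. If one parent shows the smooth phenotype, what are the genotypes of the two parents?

Observed offspring: 104 hairy, 104 smooth
The observed ratio simplifies to 1:1. One parent shows smooth, so its genotype must be hh. A 1:1 offspring split requires the other parent to be heterozygous (Hh).
Parent genotypes: hh × Hh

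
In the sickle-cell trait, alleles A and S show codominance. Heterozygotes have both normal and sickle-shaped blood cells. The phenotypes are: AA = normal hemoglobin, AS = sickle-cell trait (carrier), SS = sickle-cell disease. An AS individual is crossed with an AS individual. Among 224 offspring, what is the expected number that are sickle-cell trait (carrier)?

Punnett square for AS × AS:
Offspring genotypes: 1 AA, 2 AS, 1 SS
Phenotype counts: 1 normal hemoglobin, 2 sickle-cell trait (carrier), 1 sickle-cell disease
sickle-cell trait (carrier): 2 out of 4 → fraction 1/2
Expected count = 1/2 × 224 = 112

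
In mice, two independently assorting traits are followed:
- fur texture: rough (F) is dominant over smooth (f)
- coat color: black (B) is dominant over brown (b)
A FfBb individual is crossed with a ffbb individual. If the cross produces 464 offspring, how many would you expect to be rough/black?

Dihybrid cross FfBb × ffbb — consider each gene separately:
fur texture: Ff × ff → 2 Ff, 2 ff → 2 F_ : 2 ff (out of 4)
coat color: Bb × bb → 2 Bb, 2 bb → 2 B_ : 2 bb (out of 4)
Combine (counts out of 4 × 4 = 16): rough/black (F_B_) = 2×2 = 4; rough/brown (F_bb) = 2×2 = 4; smooth/black (ffB_) = 2×2 = 4; smooth/brown (ffbb) = 2×2 = 4
Phenotype counts (out of 16): 4 rough/black, 4 rough/brown, 4 smooth/black, 4 smooth/brown
rough/black: 4 out of 16 → fraction 1/4
Expected count = 1/4 × 464 = 116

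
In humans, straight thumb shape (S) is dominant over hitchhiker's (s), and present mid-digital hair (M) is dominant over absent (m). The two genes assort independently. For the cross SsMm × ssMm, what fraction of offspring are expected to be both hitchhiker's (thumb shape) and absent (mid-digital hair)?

Dihybrid cross SsMm × ssMm — consider each gene separately:
thumb shape: Ss × ss → 2 Ss, 2 ss → 2 S_ : 2 ss (out of 4)
mid-digital hair: Mm × Mm → 1 MM, 2 Mm, 1 mm → 3 M_ : 1 mm (out of 4)
Looking for: hitchhiker's (ss) and absent (mm)
P(hitchhiker's) = 2/4, P(absent) = 1/4
P(both) = 2/4 × 1/4 = 2/16 = 1/8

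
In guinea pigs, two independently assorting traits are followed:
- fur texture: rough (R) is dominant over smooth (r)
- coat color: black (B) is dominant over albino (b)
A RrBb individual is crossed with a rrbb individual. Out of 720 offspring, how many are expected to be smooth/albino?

Dihybrid cross RrBb × rrbb — consider each gene separately:
fur texture: Rr × rr → 2 Rr, 2 rr → 2 R_ : 2 rr (out of 4)
coat color: Bb × bb → 2 Bb, 2 bb → 2 B_ : 2 bb (out of 4)
Combine (counts out of 4 × 4 = 16): rough/black (R_B_) = 2×2 = 4; rough/albino (R_bb) = 2×2 = 4; smooth/black (rrB_) = 2×2 = 4; smooth/albino (rrbb) = 2×2 = 4
Phenotype counts (out of 16): 4 rough/black, 4 rough/albino, 4 smooth/black, 4 smooth/albino
smooth/albino: 4 out of 16 → fraction 1/4
Expected count = 1/4 × 720 = 180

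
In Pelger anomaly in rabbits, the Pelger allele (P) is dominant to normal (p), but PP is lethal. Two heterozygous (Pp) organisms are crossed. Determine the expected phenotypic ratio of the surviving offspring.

Cross: Pp × Pp
Punnett square offspring (before lethality): 1 PP, 2 Pp, 1 pp
The PP genotype is lethal (embryos die); surviving offspring: 2 Pp, 1 pp
Ratio: 2 Pelger : 1 normal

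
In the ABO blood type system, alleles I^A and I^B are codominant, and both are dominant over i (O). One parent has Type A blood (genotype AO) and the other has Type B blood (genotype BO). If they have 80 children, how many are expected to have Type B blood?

Cross: AO × BO
Possible offspring genotypes: 1 AB, 1 AO, 1 BO, 1 OO
Blood type counts: 1 Type AB, 1 Type A, 1 Type B, 1 Type O
Probability of Type B: 1/4
Expected count = 1/4 × 80 = 20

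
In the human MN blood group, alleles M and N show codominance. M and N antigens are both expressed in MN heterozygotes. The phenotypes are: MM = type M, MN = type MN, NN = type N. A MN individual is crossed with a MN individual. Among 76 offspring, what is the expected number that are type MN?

Punnett square for MN × MN:
Offspring genotypes: 1 MM, 2 MN, 1 NN
Phenotype counts: 1 type M, 2 type MN, 1 type N
type MN: 2 out of 4 → fraction 1/2
Expected count = 1/2 × 76 = 38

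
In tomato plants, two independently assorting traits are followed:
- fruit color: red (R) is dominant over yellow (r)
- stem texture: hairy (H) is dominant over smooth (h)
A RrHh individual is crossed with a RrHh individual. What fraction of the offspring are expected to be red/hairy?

Dihybrid cross RrHh × RrHh — consider each gene separately:
fruit color: Rr × Rr → 1 RR, 2 Rr, 1 rr → 3 R_ : 1 rr (out of 4)
stem texture: Hh × Hh → 1 HH, 2 Hh, 1 hh → 3 H_ : 1 hh (out of 4)
Combine (counts out of 4 × 4 = 16): red/hairy (R_H_) = 3×3 = 9; red/smooth (R_hh) = 3×1 = 3; yellow/hairy (rrH_) = 1×3 = 3; yellow/smooth (rrhh) = 1×1 = 1
Phenotype counts (out of 16): 9 red/hairy, 3 red/smooth, 3 yellow/hairy, 1 yellow/smooth
red/hairy: 9 out of 16
Probability: 9/16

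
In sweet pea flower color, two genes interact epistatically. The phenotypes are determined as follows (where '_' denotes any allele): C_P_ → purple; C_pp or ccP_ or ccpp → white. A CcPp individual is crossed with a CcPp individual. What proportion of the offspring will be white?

Cross: CcPp × CcPp — consider each gene separately:
C gene: Cc × Cc → 1 CC, 2 Cc, 1 cc → 3 C_ : 1 cc (out of 4)
P gene: Pp × Pp → 1 PP, 2 Pp, 1 pp → 3 P_ : 1 pp (out of 4)
Genotype classes (out of 4 × 4 = 16): C_P_ = 3×3 = 9; C_pp = 3×1 = 3; ccP_ = 1×3 = 3; ccpp = 1×1 = 1
Apply the phenotype rules: C_P_ (9) → purple; C_pp (3) + ccP_ (3) + ccpp (1) → white
Phenotype counts (out of 16): 9 purple, 7 white
white: 7 out of 16
Probability: 7/16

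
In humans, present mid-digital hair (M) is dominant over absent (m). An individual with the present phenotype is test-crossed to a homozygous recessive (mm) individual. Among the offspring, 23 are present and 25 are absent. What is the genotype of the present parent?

Test cross: ? × mm
Offspring: 23 present, 25 absent — approximately 1:1.
A 1:1 ratio in a test cross indicates the unknown parent is heterozygous (Mm).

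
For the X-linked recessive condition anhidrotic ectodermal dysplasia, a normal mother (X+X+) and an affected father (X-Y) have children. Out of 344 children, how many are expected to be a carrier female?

Cross: X+X+ × X-Y
Offspring: 2 X+X-, 2 X+Y
Probability of a carrier female: 2/4 = 1/2
Expected count = 1/2 × 344 = 172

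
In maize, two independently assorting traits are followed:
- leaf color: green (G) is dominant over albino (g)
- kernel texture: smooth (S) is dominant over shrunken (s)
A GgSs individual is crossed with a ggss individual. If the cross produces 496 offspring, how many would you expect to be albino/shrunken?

Dihybrid cross GgSs × ggss — consider each gene separately:
leaf color: Gg × gg → 2 Gg, 2 gg → 2 G_ : 2 gg (out of 4)
kernel texture: Ss × ss → 2 Ss, 2 ss → 2 S_ : 2 ss (out of 4)
Combine (counts out of 4 × 4 = 16): green/smooth (G_S_) = 2×2 = 4; green/shrunken (G_ss) = 2×2 = 4; albino/smooth (ggS_) = 2×2 = 4; albino/shrunken (ggss) = 2×2 = 4
Phenotype counts (out of 16): 4 green/smooth, 4 green/shrunken, 4 albino/smooth, 4 albino/shrunken
albino/shrunken: 4 out of 16 → fraction 1/4
Expected count = 1/4 × 496 = 124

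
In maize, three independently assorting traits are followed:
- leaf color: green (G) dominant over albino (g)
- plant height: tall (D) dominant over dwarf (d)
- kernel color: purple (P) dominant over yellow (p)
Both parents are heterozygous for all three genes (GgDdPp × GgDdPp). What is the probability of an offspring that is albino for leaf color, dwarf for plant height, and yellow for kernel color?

Trihybrid cross: GgDdPp × GgDdPp
Each trait segregates independently with a 3:1 phenotypic ratio, so each gene contributes 3/4 (dominant) or 1/4 (recessive).
Target: albino (leaf color), dwarf (plant height), yellow (kernel color)
Probability = product of independent per-trait probabilities
= 1/4 × 1/4 × 1/4 = 1/64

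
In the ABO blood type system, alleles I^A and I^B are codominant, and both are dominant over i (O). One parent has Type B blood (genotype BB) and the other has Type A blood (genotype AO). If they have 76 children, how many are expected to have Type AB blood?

Cross: BB × AO
Possible offspring genotypes: 2 AB, 2 BO
Blood type counts: 2 Type AB, 2 Type B
Probability of Type AB: 2/4 = 1/2
Expected count = 1/2 × 76 = 38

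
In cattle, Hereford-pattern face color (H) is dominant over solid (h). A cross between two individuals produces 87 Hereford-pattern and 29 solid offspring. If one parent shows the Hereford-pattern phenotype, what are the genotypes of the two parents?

Observed offspring: 87 Hereford-pattern, 29 solid
The observed ratio simplifies to 3:1. Solid (hh) offspring appear, so each parent must contribute one h allele. The parent stated to show Hereford-pattern carries H, so it is Hh. The other parent is then either Hh or hh: Hh × hh would give a 1:1 split, whereas Hh × Hh gives 3:1 — matching the data. So both parents are heterozygous (Hh × Hh).
Parent genotypes: Hh × Hh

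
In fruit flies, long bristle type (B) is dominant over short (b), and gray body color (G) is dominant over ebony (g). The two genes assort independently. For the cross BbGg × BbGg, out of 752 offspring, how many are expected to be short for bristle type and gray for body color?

Dihybrid cross BbGg × BbGg — consider each gene separately:
bristle type: Bb × Bb → 1 BB, 2 Bb, 1 bb → 3 B_ : 1 bb (out of 4)
body color: Gg × Gg → 1 GG, 2 Gg, 1 gg → 3 G_ : 1 gg (out of 4)
Looking for: short (bb) and gray (G_)
P(short) = 1/4, P(gray) = 3/4
P(both) = 1/4 × 3/4 = 3/16
Expected count = 3/16 × 752 = 141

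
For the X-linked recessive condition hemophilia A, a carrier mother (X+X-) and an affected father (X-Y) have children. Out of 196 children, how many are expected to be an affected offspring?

Cross: X+X- × X-Y
Offspring: 1 X+X-, 1 X+Y, 1 X-X-, 1 X-Y
Probability of an affected offspring: 2/4 = 1/2
Expected count = 1/2 × 196 = 98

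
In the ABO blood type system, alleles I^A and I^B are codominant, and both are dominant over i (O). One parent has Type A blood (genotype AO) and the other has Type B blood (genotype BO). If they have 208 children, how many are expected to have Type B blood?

Cross: AO × BO
Possible offspring genotypes: 1 AB, 1 AO, 1 BO, 1 OO
Blood type counts: 1 Type AB, 1 Type A, 1 Type B, 1 Type O
Probability of Type B: 1/4
Expected count = 1/4 × 208 = 52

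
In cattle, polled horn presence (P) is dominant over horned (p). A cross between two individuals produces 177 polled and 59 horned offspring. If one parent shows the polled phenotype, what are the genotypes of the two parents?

Observed offspring: 177 polled, 59 horned
The observed ratio simplifies to 3:1. Horned (pp) offspring appear, so each parent must contribute one p allele. The parent stated to show polled carries P, so it is Pp. The other parent is then either Pp or pp: Pp × pp would give a 1:1 split, whereas Pp × Pp gives 3:1 — matching the data. So both parents are heterozygous (Pp × Pp).
Parent genotypes: Pp × Pp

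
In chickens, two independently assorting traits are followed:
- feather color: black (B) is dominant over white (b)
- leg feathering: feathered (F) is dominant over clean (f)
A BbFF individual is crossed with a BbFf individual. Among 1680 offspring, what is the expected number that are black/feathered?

Dihybrid cross BbFF × BbFf — consider each gene separately:
feather color: Bb × Bb → 1 BB, 2 Bb, 1 bb → 3 B_ : 1 bb (out of 4)
leg feathering: FF × Ff → 2 FF, 2 Ff → 4 F_ (out of 4)
Combine (counts out of 4 × 4 = 16): black/feathered (B_F_) = 3×4 = 12; white/feathered (bbF_) = 1×4 = 4
Phenotype counts (out of 16): 12 black/feathered, 4 white/feathered
black/feathered: 12 out of 16 → fraction 3/4
Expected count = 3/4 × 1680 = 1260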